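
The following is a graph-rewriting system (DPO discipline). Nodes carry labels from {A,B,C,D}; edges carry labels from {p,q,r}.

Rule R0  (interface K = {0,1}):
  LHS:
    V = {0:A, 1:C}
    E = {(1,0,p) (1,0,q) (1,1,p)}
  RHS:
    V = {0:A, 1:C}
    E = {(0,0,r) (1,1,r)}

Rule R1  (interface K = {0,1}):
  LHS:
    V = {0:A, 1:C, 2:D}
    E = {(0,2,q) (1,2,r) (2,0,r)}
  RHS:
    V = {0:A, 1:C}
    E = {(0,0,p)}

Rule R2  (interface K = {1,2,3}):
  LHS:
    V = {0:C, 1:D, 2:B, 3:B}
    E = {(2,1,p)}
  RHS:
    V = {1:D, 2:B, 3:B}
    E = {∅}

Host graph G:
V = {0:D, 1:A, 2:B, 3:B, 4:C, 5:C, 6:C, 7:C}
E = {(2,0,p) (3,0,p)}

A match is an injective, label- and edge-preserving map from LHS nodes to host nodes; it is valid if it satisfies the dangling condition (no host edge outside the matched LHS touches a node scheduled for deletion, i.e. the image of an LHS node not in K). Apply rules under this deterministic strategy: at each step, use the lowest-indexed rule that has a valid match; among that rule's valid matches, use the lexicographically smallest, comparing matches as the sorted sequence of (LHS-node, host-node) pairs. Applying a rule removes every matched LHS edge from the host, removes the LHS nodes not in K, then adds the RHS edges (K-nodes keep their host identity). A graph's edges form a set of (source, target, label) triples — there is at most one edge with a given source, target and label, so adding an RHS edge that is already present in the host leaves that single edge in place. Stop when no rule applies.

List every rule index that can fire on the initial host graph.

R0: no valid match — LHS pattern not found
R1: no valid match — LHS pattern not found
R2: 8 valid matches — {0↦4, 1↦0, 2↦2, 3↦3}, {0↦4, 1↦0, 2↦3, 3↦2}, {0↦5, 1↦0, 2↦2, 3↦3} (+5 more)

Answer: [R2]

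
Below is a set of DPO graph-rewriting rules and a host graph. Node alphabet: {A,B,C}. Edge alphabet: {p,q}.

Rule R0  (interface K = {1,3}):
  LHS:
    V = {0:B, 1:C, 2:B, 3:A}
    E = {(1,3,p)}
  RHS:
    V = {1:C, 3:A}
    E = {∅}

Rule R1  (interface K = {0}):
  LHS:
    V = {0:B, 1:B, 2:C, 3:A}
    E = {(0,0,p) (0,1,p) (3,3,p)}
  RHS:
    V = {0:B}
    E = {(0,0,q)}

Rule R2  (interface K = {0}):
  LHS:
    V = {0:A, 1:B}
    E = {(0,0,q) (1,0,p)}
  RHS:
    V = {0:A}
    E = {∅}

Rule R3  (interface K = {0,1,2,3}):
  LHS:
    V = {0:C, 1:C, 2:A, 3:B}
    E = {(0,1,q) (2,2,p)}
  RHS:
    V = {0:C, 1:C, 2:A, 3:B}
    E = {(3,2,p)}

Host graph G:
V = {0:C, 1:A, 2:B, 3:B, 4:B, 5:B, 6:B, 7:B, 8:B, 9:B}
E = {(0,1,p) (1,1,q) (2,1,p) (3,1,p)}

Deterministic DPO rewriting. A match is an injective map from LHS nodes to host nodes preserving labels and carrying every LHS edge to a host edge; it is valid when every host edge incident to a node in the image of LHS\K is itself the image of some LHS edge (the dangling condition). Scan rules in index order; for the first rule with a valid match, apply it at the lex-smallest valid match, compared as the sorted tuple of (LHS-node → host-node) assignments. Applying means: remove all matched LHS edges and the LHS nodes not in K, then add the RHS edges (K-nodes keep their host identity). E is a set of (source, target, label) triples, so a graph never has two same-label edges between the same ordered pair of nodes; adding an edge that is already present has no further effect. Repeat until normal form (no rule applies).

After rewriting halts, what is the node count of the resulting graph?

initial: |V|=10 |E|=4  E = 0-p->1 1-q->1 2-p->1 3-p->1
step 1: apply R0 at {0↦4, 1↦0, 2↦5, 3↦1}  → |V|=8 |E|=3  E = 1-q->1 2-p->1 3-p->1
step 2: apply R2 at {0↦1, 1↦2}  → |V|=7 |E|=1  E = 3-p->1
halt: no rule applies after step 2
NF nodes: {0:C, 1:A, 3:B, 6:B, 7:B, 8:B, 9:B}

Answer: 7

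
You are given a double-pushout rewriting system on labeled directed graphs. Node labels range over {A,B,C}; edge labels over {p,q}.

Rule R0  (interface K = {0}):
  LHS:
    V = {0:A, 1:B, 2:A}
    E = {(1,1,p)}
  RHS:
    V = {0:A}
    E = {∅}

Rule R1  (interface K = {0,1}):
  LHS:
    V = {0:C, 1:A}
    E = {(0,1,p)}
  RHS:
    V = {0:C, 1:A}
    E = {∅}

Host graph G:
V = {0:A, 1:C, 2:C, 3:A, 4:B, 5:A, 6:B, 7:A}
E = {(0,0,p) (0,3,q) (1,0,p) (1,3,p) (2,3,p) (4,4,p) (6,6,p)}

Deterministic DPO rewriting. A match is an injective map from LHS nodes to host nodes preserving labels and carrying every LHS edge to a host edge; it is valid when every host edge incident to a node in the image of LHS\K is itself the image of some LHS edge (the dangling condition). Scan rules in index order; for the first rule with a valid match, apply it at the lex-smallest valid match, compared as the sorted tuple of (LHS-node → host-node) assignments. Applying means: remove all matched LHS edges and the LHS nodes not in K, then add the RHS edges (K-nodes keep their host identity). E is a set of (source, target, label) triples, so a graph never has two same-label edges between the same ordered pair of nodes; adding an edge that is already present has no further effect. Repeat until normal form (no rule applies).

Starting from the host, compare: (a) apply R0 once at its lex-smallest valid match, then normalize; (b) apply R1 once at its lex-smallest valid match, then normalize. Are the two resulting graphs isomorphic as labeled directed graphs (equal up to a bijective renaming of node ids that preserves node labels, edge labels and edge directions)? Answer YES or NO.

branch R0-first: apply at {0↦0, 1↦4, 2↦5} → |E|=6, then 4 more step(s) → NF |V|=4 |E|=2 V={0:A, 1:C, 2:C, 3:A} E=0-p->0 0-q->3
branch R1-first: apply at {0↦1, 1↦0} → |E|=6, then 4 more step(s) → NF |V|=4 |E|=2 V={0:A, 1:C, 2:C, 3:A} E=0-p->0 0-q->3
graphs isomorphic (equal up to label-preserving node renaming)

Answer: YES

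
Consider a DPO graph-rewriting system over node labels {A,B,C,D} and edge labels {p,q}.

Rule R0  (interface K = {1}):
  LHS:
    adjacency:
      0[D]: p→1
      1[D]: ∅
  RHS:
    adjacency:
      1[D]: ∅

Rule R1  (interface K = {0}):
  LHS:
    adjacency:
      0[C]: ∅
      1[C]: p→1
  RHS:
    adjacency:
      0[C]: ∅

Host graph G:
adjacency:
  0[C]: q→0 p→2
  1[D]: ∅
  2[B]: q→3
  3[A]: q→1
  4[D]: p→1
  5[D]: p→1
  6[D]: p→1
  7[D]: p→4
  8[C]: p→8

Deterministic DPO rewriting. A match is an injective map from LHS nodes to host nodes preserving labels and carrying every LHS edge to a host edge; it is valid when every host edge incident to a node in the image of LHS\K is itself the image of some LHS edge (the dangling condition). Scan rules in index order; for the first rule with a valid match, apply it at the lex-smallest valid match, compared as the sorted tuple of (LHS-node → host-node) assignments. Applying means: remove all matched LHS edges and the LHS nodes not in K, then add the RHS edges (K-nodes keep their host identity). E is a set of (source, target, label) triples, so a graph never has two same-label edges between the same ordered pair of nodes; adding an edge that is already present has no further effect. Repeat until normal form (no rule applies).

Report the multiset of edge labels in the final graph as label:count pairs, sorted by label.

[0] host  ⇒  9 nodes, 9 edges  {0-q->0 0-p->2 2-q->3 3-q->1 4-p->1 5-p->1 6-p->1 7-p->4 8-p->8}
[1] R0 @ {0↦5, 1↦1}  ⇒  8 nodes, 8 edges  {0-q->0 0-p->2 2-q->3 3-q->1 4-p->1 6-p->1 7-p->4 8-p->8}
[2] R0 @ {0↦6, 1↦1}  ⇒  7 nodes, 7 edges  {0-q->0 0-p->2 2-q->3 3-q->1 4-p->1 7-p->4 8-p->8}
[3] R0 @ {0↦7, 1↦4}  ⇒  6 nodes, 6 edges  {0-q->0 0-p->2 2-q->3 3-q->1 4-p->1 8-p->8}
[4] R0 @ {0↦4, 1↦1}  ⇒  5 nodes, 5 edges  {0-q->0 0-p->2 2-q->3 3-q->1 8-p->8}
[5] R1 @ {0↦0, 1↦8}  ⇒  4 nodes, 4 edges  {0-q->0 0-p->2 2-q->3 3-q->1}
normal form: no rule applies after step 5
NF edges: [(0, 0, 'q'), (0, 2, 'p'), (2, 3, 'q'), (3, 1, 'q')]

Answer: p:1 q:3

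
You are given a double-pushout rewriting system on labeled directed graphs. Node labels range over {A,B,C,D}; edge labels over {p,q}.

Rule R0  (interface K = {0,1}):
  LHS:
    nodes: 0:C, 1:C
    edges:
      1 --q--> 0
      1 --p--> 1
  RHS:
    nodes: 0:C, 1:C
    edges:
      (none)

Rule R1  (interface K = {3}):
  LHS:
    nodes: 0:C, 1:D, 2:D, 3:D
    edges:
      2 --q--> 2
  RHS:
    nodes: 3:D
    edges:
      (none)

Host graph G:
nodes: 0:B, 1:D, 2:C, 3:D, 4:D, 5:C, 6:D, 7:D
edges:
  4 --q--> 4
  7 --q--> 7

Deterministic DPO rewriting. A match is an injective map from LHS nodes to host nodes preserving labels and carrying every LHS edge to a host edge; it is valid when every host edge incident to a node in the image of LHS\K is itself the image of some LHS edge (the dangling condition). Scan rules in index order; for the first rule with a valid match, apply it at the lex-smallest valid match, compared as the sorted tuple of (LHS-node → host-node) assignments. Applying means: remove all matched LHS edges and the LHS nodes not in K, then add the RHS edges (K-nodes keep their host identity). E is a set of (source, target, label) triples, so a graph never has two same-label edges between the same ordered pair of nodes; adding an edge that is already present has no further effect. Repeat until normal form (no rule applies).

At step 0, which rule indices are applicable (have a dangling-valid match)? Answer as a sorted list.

R0: no valid match — LHS pattern not found
R1: 36 valid matches — {0↦2, 1↦1, 2↦4, 3↦3}, {0↦2, 1↦1, 2↦4, 3↦6}, {0↦2, 1↦1, 2↦4, 3↦7} (+33 more)

Answer: [R1]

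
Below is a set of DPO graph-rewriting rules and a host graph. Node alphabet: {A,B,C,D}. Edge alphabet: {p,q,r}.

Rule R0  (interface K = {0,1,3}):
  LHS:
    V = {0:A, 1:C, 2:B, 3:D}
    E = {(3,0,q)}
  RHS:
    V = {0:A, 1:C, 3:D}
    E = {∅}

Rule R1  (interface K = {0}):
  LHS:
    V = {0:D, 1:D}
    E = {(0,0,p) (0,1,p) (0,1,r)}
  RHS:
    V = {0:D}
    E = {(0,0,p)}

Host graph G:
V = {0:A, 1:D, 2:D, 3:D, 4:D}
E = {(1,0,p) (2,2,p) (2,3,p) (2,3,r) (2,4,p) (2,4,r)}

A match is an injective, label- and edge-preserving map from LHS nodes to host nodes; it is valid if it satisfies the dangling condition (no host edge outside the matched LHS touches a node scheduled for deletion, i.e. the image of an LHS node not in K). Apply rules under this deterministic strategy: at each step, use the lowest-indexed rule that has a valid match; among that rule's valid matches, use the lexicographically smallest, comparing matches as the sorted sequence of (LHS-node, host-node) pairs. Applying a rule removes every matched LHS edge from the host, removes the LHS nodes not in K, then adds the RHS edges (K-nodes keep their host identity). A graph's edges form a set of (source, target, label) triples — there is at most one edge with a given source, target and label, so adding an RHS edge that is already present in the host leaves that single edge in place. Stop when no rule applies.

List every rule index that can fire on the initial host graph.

R0: no valid match — LHS pattern not found
R1: 2 valid matches — {0↦2, 1↦3}, {0↦2, 1↦4}

Answer: [R1]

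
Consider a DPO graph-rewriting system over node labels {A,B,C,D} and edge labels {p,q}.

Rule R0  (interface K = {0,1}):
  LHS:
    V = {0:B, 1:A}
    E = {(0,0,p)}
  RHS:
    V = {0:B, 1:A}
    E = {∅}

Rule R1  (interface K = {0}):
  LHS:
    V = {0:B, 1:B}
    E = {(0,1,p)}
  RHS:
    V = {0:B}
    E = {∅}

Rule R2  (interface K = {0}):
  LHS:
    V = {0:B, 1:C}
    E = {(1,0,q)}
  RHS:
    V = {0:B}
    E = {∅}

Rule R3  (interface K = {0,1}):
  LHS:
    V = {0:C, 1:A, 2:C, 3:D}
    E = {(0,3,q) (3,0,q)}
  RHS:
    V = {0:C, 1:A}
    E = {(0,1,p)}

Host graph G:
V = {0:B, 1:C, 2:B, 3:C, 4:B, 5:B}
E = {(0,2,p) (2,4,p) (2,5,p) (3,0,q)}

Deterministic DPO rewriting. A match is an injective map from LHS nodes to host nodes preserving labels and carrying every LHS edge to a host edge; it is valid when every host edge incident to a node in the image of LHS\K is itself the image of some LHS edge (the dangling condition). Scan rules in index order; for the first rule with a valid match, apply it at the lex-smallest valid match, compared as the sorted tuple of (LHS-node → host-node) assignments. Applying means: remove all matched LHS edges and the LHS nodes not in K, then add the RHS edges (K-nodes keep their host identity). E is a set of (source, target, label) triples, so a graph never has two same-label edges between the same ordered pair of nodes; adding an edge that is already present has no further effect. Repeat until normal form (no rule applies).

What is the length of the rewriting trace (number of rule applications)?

start.  V:6 E:4  edges: 0-p->2 2-p->4 2-p->5 3-q->0
1. fire R1 via {0↦2, 1↦4}  →  V:5 E:3  edges: 0-p->2 2-p->5 3-q->0
2. fire R1 via {0↦2, 1↦5}  →  V:4 E:2  edges: 0-p->2 3-q->0
3. fire R1 via {0↦0, 1↦2}  →  V:3 E:1  edges: 3-q->0
4. fire R2 via {0↦0, 1↦3}  →  V:2 E:0  edges: ∅
final graph: no rule applies after step 4

Answer: 4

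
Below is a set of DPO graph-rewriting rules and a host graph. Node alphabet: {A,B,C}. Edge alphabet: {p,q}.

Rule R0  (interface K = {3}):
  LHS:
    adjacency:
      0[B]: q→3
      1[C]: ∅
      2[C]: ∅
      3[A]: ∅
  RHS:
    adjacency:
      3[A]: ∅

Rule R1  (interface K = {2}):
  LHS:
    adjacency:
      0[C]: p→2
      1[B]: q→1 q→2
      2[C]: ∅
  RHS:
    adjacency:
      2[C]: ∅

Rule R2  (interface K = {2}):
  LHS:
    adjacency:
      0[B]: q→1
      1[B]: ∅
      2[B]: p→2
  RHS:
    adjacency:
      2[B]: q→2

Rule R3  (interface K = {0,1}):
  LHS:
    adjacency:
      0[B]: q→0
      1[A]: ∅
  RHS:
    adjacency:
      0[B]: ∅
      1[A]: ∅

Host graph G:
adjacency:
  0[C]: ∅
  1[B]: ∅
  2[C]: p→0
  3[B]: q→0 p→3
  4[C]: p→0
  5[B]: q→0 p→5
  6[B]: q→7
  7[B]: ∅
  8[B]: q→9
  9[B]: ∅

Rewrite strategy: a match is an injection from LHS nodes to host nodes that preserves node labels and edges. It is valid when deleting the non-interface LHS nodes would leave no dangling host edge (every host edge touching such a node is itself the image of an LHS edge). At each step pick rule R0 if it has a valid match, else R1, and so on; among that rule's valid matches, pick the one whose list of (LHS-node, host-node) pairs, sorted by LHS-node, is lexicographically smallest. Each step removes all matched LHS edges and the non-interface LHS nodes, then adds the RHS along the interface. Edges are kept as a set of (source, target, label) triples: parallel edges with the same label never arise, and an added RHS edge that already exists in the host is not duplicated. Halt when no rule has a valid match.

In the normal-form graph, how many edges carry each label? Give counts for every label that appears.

Answer: (no edges)

Rewrite trace:
initial: |V|=10 |E|=8  E = 2-p->0 3-q->0 3-p->3 4-p->0 5-q->0 5-p->5 6-q->7 8-q->9
step 1: apply R2 at {0↦6, 1↦7, 2↦3}  → |V|=8 |E|=7  E = 2-p->0 3-q->0 3-q->3 4-p->0 5-q->0 5-p->5 8-q->9
step 2: apply R1 at {0↦2, 1↦3, 2↦0}  → |V|=6 |E|=4  E = 4-p->0 5-q->0 5-p->5 8-q->9
step 3: apply R2 at {0↦8, 1↦9, 2↦5}  → |V|=4 |E|=3  E = 4-p->0 5-q->0 5-q->5
step 4: apply R1 at {0↦4, 1↦5, 2↦0}  → |V|=2 |E|=0  E = ∅
final graph: no rule applies after step 4
NF edges: []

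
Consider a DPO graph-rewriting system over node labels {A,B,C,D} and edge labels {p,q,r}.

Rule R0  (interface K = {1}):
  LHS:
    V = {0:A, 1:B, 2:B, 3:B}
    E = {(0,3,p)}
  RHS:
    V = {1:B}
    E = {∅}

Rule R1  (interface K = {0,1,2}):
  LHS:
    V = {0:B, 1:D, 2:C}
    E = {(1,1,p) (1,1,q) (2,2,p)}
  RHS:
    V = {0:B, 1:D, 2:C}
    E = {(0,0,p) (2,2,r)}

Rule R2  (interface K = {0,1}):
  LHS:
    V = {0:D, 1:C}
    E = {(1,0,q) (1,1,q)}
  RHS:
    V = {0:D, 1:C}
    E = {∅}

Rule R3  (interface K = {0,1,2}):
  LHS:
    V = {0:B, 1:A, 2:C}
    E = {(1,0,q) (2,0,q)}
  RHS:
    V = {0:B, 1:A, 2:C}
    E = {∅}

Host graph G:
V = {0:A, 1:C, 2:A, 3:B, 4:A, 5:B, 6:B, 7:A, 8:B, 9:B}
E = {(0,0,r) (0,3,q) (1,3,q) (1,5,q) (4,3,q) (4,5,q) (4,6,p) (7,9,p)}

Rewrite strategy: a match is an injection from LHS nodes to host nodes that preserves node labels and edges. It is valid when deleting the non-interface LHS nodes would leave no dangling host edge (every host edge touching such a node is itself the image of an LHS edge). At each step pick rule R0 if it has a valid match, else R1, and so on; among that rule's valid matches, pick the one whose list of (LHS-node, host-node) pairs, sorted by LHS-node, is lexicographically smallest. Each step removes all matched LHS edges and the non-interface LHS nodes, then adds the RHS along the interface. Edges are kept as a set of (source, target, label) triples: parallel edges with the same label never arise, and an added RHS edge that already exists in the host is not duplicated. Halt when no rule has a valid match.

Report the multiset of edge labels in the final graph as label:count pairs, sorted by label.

Answer: p:1 q:1 r:1

Rewrite trace:
start.  V:10 E:8  edges: 0-r->0 0-q->3 1-q->3 1-q->5 4-q->3 4-q->5 4-p->6 7-p->9
1. fire R0 via {0↦7, 1↦3, 2↦8, 3↦9}  →  V:7 E:7  edges: 0-r->0 0-q->3 1-q->3 1-q->5 4-q->3 4-q->5 4-p->6
2. fire R3 via {0↦3, 1↦0, 2↦1}  →  V:7 E:5  edges: 0-r->0 1-q->5 4-q->3 4-q->5 4-p->6
3. fire R3 via {0↦5, 1↦4, 2↦1}  →  V:7 E:3  edges: 0-r->0 4-q->3 4-p->6
halt: no rule applies after step 3
NF edges: [(0, 0, 'r'), (4, 3, 'q'), (4, 6, 'p')]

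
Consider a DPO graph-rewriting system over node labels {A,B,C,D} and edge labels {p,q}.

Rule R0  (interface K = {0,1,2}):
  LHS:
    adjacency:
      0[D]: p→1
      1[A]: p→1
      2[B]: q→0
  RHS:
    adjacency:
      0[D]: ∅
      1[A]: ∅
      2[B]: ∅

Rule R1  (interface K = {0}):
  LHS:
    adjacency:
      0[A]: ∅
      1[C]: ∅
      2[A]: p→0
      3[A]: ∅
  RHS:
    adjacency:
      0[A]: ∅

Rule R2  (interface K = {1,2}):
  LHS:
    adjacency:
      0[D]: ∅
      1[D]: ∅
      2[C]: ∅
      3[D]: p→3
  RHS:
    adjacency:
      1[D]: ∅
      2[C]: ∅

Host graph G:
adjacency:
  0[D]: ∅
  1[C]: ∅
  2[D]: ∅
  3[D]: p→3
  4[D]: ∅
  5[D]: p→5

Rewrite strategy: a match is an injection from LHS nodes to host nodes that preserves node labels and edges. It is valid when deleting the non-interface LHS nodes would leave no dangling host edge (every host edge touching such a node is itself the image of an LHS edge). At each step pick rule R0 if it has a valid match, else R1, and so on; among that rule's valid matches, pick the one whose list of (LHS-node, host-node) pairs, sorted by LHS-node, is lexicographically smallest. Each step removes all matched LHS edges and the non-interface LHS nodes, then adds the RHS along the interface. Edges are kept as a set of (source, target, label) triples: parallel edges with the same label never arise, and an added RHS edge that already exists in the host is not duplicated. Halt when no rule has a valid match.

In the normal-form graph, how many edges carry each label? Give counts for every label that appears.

[0] host  ⇒  6 nodes, 2 edges  {3-p->3 5-p->5}
[1] R2 @ {0↦0, 1↦2, 2↦1, 3↦3}  ⇒  4 nodes, 1 edges  {5-p->5}
[2] R2 @ {0↦2, 1↦4, 2↦1, 3↦5}  ⇒  2 nodes, 0 edges  {∅}
normal form: no rule applies after step 2
NF edges: []

Answer: (no edges)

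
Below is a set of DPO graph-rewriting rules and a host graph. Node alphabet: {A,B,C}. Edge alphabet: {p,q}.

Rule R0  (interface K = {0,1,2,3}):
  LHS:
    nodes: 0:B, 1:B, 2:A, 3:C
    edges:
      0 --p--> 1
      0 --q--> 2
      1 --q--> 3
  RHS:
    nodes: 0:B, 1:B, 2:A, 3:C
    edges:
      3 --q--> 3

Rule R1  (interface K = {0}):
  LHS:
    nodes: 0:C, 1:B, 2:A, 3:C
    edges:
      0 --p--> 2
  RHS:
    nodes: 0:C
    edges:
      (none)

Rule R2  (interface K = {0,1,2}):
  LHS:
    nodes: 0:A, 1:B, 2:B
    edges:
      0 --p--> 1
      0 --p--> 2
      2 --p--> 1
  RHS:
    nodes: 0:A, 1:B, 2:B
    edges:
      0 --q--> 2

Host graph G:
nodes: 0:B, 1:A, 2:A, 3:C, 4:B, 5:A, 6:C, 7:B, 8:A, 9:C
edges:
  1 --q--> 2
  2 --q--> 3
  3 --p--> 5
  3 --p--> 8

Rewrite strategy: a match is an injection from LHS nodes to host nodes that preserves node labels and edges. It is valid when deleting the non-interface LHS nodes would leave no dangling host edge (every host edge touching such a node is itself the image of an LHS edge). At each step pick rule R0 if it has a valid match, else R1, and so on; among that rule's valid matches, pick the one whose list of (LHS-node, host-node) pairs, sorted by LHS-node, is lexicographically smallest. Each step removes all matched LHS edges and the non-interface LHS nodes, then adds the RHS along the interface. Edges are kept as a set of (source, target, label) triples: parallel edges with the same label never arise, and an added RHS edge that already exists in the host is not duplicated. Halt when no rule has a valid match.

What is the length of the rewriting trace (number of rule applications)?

Answer: 2

Rewrite trace:
start.  V:10 E:4  edges: 1-q->2 2-q->3 3-p->5 3-p->8
1. fire R1 via {0↦3, 1↦0, 2↦5, 3↦6}  →  V:7 E:3  edges: 1-q->2 2-q->3 3-p->8
2. fire R1 via {0↦3, 1↦4, 2↦8, 3↦9}  →  V:4 E:2  edges: 1-q->2 2-q->3
normal form: no rule applies after step 2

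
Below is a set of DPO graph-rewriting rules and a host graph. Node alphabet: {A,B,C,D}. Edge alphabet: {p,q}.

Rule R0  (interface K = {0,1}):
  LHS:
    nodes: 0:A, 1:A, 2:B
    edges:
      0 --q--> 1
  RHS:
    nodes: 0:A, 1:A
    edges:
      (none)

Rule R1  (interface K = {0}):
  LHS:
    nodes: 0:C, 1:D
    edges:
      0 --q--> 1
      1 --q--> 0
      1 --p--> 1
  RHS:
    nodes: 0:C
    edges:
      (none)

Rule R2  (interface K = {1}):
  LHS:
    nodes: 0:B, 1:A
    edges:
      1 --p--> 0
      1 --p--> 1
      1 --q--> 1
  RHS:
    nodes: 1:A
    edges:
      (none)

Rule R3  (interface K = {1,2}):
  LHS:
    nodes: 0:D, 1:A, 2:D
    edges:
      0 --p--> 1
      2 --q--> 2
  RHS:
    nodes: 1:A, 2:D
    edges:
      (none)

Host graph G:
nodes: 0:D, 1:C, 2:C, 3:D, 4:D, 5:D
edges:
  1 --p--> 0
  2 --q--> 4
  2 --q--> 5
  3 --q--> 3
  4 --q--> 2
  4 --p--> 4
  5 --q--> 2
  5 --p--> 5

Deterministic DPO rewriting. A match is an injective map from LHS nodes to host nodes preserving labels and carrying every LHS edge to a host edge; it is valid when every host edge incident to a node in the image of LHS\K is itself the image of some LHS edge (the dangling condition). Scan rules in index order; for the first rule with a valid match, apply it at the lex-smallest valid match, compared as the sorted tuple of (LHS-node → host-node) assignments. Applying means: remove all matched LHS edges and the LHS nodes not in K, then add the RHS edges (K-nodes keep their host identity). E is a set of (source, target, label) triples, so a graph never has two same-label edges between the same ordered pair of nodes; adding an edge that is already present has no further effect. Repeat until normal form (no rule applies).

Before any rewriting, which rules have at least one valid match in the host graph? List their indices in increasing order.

Answer: [R1]

Steps:
R0: no valid match — LHS pattern not found
R1: 2 valid matches — {0↦2, 1↦4}, {0↦2, 1↦5}
R2: no valid match — LHS pattern not found
R3: no valid match — LHS pattern not found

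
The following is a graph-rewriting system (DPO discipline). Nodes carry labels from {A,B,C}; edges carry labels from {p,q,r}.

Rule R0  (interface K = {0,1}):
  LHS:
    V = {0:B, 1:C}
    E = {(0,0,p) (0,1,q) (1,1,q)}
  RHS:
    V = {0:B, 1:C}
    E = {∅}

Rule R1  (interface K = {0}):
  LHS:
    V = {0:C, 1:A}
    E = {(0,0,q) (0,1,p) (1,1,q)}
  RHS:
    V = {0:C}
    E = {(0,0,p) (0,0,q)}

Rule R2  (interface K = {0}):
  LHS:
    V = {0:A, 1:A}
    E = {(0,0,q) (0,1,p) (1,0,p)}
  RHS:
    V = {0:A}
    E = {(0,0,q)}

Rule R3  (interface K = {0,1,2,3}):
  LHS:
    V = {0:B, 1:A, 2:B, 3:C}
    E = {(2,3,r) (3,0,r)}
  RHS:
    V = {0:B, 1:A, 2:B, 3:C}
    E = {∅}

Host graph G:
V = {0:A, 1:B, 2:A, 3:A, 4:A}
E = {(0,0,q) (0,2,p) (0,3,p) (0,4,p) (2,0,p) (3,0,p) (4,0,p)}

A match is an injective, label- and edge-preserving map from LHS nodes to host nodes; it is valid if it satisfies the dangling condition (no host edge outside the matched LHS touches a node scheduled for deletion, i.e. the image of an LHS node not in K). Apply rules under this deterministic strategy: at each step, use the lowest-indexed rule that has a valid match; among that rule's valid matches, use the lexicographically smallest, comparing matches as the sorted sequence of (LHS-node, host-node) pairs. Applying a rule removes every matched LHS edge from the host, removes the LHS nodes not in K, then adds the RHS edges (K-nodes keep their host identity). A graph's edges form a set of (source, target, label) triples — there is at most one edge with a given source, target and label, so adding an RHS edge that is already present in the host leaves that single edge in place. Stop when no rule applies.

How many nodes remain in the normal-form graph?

start.  V:5 E:7  edges: 0-q->0 0-p->2 0-p->3 0-p->4 2-p->0 3-p->0 4-p->0
1. fire R2 via {0↦0, 1↦2}  →  V:4 E:5  edges: 0-q->0 0-p->3 0-p->4 3-p->0 4-p->0
2. fire R2 via {0↦0, 1↦3}  →  V:3 E:3  edges: 0-q->0 0-p->4 4-p->0
3. fire R2 via {0↦0, 1↦4}  →  V:2 E:1  edges: 0-q->0
final graph: no rule applies after step 3
NF nodes: {0:A, 1:B}

Answer: 2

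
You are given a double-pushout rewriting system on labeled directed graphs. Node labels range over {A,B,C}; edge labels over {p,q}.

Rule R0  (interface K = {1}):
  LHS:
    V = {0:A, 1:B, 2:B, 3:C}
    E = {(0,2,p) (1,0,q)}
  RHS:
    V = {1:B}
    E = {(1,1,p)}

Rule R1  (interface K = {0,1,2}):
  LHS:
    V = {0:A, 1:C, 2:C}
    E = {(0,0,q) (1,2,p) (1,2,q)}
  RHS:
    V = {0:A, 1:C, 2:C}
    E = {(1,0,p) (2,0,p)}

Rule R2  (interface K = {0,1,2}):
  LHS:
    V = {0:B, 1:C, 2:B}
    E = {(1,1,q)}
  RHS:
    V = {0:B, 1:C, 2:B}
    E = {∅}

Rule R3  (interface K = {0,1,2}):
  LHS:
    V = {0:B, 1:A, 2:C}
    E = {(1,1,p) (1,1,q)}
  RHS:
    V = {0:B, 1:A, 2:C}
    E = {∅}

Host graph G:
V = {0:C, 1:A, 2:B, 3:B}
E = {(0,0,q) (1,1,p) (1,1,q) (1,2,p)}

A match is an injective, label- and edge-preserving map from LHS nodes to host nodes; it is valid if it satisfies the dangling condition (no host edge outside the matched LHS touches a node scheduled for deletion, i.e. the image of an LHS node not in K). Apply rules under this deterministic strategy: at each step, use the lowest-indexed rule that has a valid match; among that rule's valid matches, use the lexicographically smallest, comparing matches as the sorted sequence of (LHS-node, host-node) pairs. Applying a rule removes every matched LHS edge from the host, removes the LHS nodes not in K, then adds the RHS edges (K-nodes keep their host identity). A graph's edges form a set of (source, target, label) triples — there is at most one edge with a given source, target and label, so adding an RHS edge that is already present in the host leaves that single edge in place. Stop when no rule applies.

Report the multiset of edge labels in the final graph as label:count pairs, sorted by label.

start.  V:4 E:4  edges: 0-q->0 1-p->1 1-q->1 1-p->2
1. fire R2 via {0↦2, 1↦0, 2↦3}  →  V:4 E:3  edges: 1-p->1 1-q->1 1-p->2
2. fire R3 via {0↦2, 1↦1, 2↦0}  →  V:4 E:1  edges: 1-p->2
normal form: no rule applies after step 2
NF edges: [(1, 2, 'p')]

Answer: p:1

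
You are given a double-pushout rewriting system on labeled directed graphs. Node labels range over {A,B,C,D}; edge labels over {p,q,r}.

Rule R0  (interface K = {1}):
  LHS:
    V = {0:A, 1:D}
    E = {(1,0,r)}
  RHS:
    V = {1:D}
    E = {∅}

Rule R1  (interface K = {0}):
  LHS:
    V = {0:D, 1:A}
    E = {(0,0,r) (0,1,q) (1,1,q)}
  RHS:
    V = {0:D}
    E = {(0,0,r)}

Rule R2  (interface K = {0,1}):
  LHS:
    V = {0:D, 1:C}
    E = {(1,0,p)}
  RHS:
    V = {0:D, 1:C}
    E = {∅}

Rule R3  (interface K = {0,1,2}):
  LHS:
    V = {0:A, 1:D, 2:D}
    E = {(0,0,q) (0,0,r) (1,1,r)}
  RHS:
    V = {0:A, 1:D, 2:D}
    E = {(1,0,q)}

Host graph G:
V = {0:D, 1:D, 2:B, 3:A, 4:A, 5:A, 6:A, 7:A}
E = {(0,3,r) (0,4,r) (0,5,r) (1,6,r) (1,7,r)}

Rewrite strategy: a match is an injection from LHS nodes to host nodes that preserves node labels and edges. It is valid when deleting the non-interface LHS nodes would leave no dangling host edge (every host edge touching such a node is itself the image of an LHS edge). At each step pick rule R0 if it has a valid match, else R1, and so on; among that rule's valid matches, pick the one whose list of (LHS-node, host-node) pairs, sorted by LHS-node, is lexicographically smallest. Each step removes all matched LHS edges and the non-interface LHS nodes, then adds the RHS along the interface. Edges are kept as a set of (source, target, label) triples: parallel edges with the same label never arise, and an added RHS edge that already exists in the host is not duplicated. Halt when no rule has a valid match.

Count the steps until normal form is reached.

[0] host  ⇒  8 nodes, 5 edges  {0-r->3 0-r->4 0-r->5 1-r->6 1-r->7}
[1] R0 @ {0↦3, 1↦0}  ⇒  7 nodes, 4 edges  {0-r->4 0-r->5 1-r->6 1-r->7}
[2] R0 @ {0↦4, 1↦0}  ⇒  6 nodes, 3 edges  {0-r->5 1-r->6 1-r->7}
[3] R0 @ {0↦5, 1↦0}  ⇒  5 nodes, 2 edges  {1-r->6 1-r->7}
[4] R0 @ {0↦6, 1↦1}  ⇒  4 nodes, 1 edges  {1-r->7}
[5] R0 @ {0↦7, 1↦1}  ⇒  3 nodes, 0 edges  {∅}
final graph: no rule applies after step 5

Answer: 5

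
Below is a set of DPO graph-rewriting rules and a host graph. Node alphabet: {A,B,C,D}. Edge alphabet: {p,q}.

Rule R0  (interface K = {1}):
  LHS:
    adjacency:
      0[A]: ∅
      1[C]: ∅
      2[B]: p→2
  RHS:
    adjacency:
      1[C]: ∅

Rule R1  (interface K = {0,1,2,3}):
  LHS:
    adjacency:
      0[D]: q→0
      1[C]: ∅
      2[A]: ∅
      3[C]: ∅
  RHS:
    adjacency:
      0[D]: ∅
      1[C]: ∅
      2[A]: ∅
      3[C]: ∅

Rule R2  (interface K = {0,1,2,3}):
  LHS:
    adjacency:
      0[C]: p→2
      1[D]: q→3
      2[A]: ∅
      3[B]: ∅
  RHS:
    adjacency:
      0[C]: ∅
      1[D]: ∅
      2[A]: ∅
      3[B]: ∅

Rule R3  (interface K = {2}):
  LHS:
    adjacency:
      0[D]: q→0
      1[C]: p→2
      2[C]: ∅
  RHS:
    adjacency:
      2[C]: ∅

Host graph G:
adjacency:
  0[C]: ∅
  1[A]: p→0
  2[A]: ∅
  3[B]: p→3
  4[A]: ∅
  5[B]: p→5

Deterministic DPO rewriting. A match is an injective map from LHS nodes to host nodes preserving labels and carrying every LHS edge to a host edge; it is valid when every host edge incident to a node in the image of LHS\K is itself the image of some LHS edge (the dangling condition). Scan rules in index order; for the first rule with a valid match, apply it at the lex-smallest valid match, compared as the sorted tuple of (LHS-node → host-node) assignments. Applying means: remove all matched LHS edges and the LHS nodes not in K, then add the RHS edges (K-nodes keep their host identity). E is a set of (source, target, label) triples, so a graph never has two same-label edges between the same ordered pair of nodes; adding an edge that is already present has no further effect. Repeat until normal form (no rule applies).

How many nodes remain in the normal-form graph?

Answer: 2

Derivation:
start.  V:6 E:3  edges: 1-p->0 3-p->3 5-p->5
1. fire R0 via {0↦2, 1↦0, 2↦3}  →  V:4 E:2  edges: 1-p->0 5-p->5
2. fire R0 via {0↦4, 1↦0, 2↦5}  →  V:2 E:1  edges: 1-p->0
normal form: no rule applies after step 2
NF nodes: {0:C, 1:A}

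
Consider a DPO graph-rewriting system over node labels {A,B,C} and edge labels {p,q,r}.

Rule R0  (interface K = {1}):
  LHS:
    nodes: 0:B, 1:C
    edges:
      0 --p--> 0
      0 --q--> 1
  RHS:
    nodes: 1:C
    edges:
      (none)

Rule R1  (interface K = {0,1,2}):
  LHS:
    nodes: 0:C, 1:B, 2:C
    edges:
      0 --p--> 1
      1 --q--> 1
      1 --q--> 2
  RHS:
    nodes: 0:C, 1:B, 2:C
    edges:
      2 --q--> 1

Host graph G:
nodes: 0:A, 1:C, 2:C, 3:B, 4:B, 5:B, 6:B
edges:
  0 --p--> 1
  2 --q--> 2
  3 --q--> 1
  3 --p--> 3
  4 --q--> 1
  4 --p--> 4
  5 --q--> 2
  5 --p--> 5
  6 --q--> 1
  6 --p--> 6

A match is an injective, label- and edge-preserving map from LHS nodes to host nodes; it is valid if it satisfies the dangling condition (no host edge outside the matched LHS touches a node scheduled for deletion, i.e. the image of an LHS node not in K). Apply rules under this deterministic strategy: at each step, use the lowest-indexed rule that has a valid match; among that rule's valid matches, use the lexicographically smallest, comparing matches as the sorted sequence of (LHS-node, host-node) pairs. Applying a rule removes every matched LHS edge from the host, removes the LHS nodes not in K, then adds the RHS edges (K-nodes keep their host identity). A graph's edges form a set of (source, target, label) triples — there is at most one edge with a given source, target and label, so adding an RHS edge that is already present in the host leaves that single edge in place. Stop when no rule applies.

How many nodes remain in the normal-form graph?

Answer: 3

Rewrite trace:
[0] host  ⇒  7 nodes, 10 edges  {0-p->1 2-q->2 3-q->1 3-p->3 4-q->1 4-p->4 5-q->2 5-p->5 6-q->1 6-p->6}
[1] R0 @ {0↦3, 1↦1}  ⇒  6 nodes, 8 edges  {0-p->1 2-q->2 4-q->1 4-p->4 5-q->2 5-p->5 6-q->1 6-p->6}
[2] R0 @ {0↦4, 1↦1}  ⇒  5 nodes, 6 edges  {0-p->1 2-q->2 5-q->2 5-p->5 6-q->1 6-p->6}
[3] R0 @ {0↦5, 1↦2}  ⇒  4 nodes, 4 edges  {0-p->1 2-q->2 6-q->1 6-p->6}
[4] R0 @ {0↦6, 1↦1}  ⇒  3 nodes, 2 edges  {0-p->1 2-q->2}
final graph: no rule applies after step 4
NF nodes: {0:A, 1:C, 2:C}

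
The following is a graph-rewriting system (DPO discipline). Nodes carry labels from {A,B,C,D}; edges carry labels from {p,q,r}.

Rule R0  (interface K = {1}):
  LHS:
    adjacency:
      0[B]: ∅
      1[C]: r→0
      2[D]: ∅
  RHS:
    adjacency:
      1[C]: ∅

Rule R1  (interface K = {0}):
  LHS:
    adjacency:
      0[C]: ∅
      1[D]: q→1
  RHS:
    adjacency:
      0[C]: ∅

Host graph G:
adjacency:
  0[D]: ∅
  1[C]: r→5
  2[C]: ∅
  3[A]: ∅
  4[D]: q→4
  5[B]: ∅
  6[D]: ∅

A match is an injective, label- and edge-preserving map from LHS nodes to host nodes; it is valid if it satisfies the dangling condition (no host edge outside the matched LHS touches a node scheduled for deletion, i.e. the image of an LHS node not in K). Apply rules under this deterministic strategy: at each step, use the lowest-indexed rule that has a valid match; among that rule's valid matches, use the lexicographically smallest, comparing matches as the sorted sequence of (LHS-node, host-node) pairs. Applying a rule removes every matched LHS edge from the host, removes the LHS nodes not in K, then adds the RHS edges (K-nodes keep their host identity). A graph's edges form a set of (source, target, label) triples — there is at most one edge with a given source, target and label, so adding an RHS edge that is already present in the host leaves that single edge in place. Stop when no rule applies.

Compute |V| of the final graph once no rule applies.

start.  V:7 E:2  edges: 1-r->5 4-q->4
1. fire R0 via {0↦5, 1↦1, 2↦0}  →  V:5 E:1  edges: 4-q->4
2. fire R1 via {0↦1, 1↦4}  →  V:4 E:0  edges: ∅
final graph: no rule applies after step 2
NF nodes: {1:C, 2:C, 3:A, 6:D}

Answer: 4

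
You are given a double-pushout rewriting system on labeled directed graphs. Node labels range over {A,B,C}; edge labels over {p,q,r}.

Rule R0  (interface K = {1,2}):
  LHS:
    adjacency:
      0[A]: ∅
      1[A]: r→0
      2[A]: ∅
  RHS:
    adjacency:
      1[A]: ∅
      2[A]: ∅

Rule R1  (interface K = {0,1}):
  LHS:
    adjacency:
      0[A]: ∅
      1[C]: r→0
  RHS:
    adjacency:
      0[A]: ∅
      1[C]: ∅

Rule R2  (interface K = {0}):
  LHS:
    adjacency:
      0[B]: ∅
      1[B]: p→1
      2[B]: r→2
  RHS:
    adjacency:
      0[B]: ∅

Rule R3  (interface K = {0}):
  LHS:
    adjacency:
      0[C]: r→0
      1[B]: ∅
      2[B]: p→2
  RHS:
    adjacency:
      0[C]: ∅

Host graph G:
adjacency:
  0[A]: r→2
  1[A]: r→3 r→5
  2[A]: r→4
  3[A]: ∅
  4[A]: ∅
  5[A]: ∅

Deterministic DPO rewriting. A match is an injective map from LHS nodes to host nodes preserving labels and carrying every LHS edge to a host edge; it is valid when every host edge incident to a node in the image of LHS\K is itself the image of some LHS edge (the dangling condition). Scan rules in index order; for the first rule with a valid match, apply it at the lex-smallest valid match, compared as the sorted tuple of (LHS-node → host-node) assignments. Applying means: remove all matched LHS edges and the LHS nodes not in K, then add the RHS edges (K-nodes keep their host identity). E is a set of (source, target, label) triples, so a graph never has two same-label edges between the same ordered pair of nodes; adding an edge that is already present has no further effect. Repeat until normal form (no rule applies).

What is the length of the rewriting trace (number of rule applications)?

Answer: 4

Rewrite trace:
start.  V:6 E:4  edges: 0-r->2 1-r->3 1-r->5 2-r->4
1. fire R0 via {0↦3, 1↦1, 2↦0}  →  V:5 E:3  edges: 0-r->2 1-r->5 2-r->4
2. fire R0 via {0↦4, 1↦2, 2↦0}  →  V:4 E:2  edges: 0-r->2 1-r->5
3. fire R0 via {0↦2, 1↦0, 2↦1}  →  V:3 E:1  edges: 1-r->5
4. fire R0 via {0↦5, 1↦1, 2↦0}  →  V:2 E:0  edges: ∅
halt: no rule applies after step 4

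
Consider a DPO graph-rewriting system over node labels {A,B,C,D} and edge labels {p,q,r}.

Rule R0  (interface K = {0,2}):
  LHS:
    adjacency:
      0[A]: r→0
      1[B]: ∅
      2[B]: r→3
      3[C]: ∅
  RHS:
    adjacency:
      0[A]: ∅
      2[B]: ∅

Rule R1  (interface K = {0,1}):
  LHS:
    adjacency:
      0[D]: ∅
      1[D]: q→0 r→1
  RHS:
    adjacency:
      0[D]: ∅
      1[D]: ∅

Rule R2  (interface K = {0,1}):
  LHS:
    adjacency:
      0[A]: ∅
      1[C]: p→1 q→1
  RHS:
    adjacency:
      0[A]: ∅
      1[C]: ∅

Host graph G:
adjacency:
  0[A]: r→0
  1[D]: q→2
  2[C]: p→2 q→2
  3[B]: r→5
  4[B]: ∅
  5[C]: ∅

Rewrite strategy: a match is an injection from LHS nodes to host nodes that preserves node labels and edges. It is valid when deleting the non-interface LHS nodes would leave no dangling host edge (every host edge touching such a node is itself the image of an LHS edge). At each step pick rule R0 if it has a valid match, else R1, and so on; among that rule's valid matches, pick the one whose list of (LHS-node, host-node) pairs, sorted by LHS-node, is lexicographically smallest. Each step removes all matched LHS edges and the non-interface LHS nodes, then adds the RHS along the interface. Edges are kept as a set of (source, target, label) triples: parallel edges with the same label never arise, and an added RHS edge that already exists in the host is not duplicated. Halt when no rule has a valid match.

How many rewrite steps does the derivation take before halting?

Answer: 2

Steps:
start.  V:6 E:5  edges: 0-r->0 1-q->2 2-p->2 2-q->2 3-r->5
1. fire R0 via {0↦0, 1↦4, 2↦3, 3↦5}  →  V:4 E:3  edges: 1-q->2 2-p->2 2-q->2
2. fire R2 via {0↦0, 1↦2}  →  V:4 E:1  edges: 1-q->2
normal form: no rule applies after step 2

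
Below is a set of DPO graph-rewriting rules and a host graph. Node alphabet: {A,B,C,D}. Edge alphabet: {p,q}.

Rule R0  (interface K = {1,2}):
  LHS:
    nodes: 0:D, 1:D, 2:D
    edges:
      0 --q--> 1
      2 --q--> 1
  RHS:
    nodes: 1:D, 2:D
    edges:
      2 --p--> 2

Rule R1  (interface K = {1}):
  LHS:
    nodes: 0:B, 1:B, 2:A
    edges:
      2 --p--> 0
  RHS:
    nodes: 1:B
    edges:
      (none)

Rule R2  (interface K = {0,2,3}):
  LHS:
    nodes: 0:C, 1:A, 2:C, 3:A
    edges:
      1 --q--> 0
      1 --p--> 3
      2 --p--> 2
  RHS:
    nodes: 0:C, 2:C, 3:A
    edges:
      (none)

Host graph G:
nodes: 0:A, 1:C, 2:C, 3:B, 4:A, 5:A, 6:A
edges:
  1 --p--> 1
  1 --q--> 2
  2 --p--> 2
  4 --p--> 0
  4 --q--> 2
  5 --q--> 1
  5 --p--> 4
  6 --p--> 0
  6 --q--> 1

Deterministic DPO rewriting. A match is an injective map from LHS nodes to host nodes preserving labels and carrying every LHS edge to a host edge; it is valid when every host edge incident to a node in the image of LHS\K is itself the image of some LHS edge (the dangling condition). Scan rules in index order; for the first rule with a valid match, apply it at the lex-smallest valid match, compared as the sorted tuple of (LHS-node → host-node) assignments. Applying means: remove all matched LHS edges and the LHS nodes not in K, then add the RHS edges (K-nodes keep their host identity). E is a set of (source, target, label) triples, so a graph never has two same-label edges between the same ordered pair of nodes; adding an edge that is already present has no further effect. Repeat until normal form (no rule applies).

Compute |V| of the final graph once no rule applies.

initial: |V|=7 |E|=9  E = 1-p->1 1-q->2 2-p->2 4-p->0 4-q->2 5-q->1 5-p->4 6-p->0 6-q->1
step 1: apply R2 at {0↦1, 1↦5, 2↦2, 3↦4}  → |V|=6 |E|=6  E = 1-p->1 1-q->2 4-p->0 4-q->2 6-p->0 6-q->1
step 2: apply R2 at {0↦2, 1↦4, 2↦1, 3↦0}  → |V|=5 |E|=3  E = 1-q->2 6-p->0 6-q->1
final graph: no rule applies after step 2
NF nodes: {0:A, 1:C, 2:C, 3:B, 6:A}

Answer: 5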